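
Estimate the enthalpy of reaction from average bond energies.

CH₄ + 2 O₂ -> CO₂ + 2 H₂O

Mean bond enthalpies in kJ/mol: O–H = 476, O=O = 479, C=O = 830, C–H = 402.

Bonds broken (reactants):
  C–H: 4 × 402 = 1608
  O=O: 2 × 479 = 958
  Σ(broken) = 2566 kJ
Bonds formed (products):
  C=O: 2 × 830 = 1660
  O–H: 4 × 476 = 1904
  Σ(formed) = 3564 kJ
ΔH = Σ(broken) − Σ(formed) = 2566 − 3564 = −998 kJ

ΔH ≈ −998 kJ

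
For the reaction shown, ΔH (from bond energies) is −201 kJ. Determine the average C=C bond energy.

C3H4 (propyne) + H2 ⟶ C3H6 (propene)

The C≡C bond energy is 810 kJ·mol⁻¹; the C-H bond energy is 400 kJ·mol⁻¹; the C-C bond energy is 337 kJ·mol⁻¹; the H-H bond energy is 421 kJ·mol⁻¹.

D(C=C) ≈ 632 kJ/mol

Let D be the C=C bond energy.
Σ(broken) = 1×810 + 1×337 + 4×400 + 1×421 = 3168
Σ(formed) = 1×337 + 6×400 + 1×D = 2737 + D
ΔH = Σ(broken) − Σ(formed) = (3168) − (2737 + D) = +431 − D
Setting this equal to −201 kJ gives D = 632 kJ/mol.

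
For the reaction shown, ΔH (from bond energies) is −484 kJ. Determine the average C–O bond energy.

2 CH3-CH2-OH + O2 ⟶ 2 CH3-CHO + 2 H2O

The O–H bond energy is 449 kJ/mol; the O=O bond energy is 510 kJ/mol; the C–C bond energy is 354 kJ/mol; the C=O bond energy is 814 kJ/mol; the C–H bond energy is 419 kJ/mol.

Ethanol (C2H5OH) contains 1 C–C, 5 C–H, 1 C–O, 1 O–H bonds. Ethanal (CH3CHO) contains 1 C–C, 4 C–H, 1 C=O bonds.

Let D be the C–O bond energy.
Σ(broken) = 2×354 + 10×419 + 2×D + 2×449 + 1×510 = 6306 + 2D
Σ(formed) = 2×354 + 8×419 + 2×814 + 4×449 = 7484
ΔH = Σ(broken) − Σ(formed) = (6306 + 2D) − (7484) = −1178 + 2D
Setting this equal to −484 kJ gives 2D = 694, so D = 347 kJ/mol.

D(C–O) ≈ 347 kJ/mol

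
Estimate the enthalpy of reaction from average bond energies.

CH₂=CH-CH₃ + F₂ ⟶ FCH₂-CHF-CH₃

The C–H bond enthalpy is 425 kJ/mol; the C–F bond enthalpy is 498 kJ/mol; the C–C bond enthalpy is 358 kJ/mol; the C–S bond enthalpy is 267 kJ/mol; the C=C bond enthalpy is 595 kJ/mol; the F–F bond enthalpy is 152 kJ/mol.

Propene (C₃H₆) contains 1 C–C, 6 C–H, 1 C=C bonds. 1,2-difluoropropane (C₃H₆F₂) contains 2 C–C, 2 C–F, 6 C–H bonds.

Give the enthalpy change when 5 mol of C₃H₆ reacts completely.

ΔH = −3035 kJ

Bonds broken (reactants):
  C–C: 1 × 358 = 358
  C–H: 6 × 425 = 2550
  C=C: 1 × 595 = 595
  F–F: 1 × 152 = 152
  Σ(broken) = 3655 kJ
Bonds formed (products):
  C–C: 2 × 358 = 716
  C–F: 2 × 498 = 996
  C–H: 6 × 425 = 2550
  Σ(formed) = 4262 kJ
ΔH = Σ(broken) − Σ(formed) = 3655 − 4262 = −607 kJ
For 5× the reaction as written: 5 × (−607) = −3035 kJ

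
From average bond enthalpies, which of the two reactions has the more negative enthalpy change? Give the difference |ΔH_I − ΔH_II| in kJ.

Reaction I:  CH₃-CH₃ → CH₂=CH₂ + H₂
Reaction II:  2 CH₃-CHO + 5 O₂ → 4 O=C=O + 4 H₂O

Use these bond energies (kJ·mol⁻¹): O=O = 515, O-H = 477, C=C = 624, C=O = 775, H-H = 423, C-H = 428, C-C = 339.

Reaction I:
  Bonds broken (reactants):
    C-C: 1 × 339 = 339
    C-H: 6 × 428 = 2568
    Σ(broken) = 2907 kJ
  Bonds formed (products):
    C-H: 4 × 428 = 1712
    C=C: 1 × 624 = 624
    H-H: 1 × 423 = 423
    Σ(formed) = 2759 kJ
  ΔH_I = 2907 − 2759 = +148 kJ
Reaction II:
  Bonds broken (reactants):
    C-C: 2 × 339 = 678
    C-H: 8 × 428 = 3424
    C=O: 2 × 775 = 1550
    O=O: 5 × 515 = 2575
    Σ(broken) = 8227 kJ
  Bonds formed (products):
    C=O: 8 × 775 = 6200
    O-H: 8 × 477 = 3816
    Σ(formed) = 10016 kJ
  ΔH_II = 8227 − 10016 = −1789 kJ
ΔH_I − ΔH_II = +1937 kJ, so reaction II has the more negative ΔH; |ΔH_I − ΔH_II| = 1937 kJ.

Reaction II, by 1937 kJ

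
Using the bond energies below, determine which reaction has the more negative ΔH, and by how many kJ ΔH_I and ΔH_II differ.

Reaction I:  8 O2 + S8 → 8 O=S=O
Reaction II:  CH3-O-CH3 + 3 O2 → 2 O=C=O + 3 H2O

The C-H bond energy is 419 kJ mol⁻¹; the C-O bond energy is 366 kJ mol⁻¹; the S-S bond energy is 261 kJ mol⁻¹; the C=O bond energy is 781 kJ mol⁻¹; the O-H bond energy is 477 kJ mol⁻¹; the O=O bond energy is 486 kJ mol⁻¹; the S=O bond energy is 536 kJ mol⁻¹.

Reaction I:
  Bonds broken (reactants):
    O=O: 8 × 486 = 3888
    S-S: 8 × 261 = 2088
    Σ(broken) = 5976 kJ
  Bonds formed (products):
    S=O: 16 × 536 = 8576
    Σ(formed) = 8576 kJ
  ΔH_I = 5976 − 8576 = −2600 kJ
Reaction II:
  Bonds broken (reactants):
    C-H: 6 × 419 = 2514
    C-O: 2 × 366 = 732
    O=O: 3 × 486 = 1458
    Σ(broken) = 4704 kJ
  Bonds formed (products):
    C=O: 4 × 781 = 3124
    O-H: 6 × 477 = 2862
    Σ(formed) = 5986 kJ
  ΔH_II = 4704 − 5986 = −1282 kJ
ΔH_I − ΔH_II = −1318 kJ, so reaction I has the more negative ΔH; |ΔH_I − ΔH_II| = 1318 kJ.

Reaction I, by 1318 kJ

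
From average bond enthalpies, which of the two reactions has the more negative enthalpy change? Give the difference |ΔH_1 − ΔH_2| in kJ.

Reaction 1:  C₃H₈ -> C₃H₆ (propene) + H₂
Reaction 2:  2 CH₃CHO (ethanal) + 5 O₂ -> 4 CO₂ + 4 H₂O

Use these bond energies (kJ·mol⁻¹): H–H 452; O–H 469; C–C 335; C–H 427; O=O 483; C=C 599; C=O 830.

Reaction 1:
  Bonds broken (reactants):
    C–C: 2 × 335 = 670
    C–H: 8 × 427 = 3416
    Σ(broken) = 4086 kJ
  Bonds formed (products):
    C–C: 1 × 335 = 335
    C–H: 6 × 427 = 2562
    C=C: 1 × 599 = 599
    H–H: 1 × 452 = 452
    Σ(formed) = 3948 kJ
  ΔH_1 = 4086 − 3948 = +138 kJ
Reaction 2:
  Bonds broken (reactants):
    C–C: 2 × 335 = 670
    C–H: 8 × 427 = 3416
    C=O: 2 × 830 = 1660
    O=O: 5 × 483 = 2415
    Σ(broken) = 8161 kJ
  Bonds formed (products):
    C=O: 8 × 830 = 6640
    O–H: 8 × 469 = 3752
    Σ(formed) = 10392 kJ
  ΔH_2 = 8161 − 10392 = −2231 kJ
ΔH_1 − ΔH_2 = +2369 kJ, so reaction 2 has the more negative ΔH; |ΔH_1 − ΔH_2| = 2369 kJ.

Reaction 2, by 2369 kJ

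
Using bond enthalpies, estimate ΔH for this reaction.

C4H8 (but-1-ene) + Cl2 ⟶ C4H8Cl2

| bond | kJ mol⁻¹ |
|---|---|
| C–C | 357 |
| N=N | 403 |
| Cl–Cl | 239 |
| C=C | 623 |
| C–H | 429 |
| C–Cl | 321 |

ΔH ≈ −137 kJ

Bonds broken (reactants):
  C–C: 2 × 357 = 714
  C–H: 8 × 429 = 3432
  C=C: 1 × 623 = 623
  Cl–Cl: 1 × 239 = 239
  Σ(broken) = 5008 kJ
Bonds formed (products):
  C–C: 3 × 357 = 1071
  C–Cl: 2 × 321 = 642
  C–H: 8 × 429 = 3432
  Σ(formed) = 5145 kJ
ΔH = Σ(broken) − Σ(formed) = 5008 − 5145 = −137 kJ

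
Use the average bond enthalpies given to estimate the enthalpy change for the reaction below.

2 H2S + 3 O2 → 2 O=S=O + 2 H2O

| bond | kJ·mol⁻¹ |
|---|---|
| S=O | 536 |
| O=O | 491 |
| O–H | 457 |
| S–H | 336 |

Bonds broken (reactants):
  O=O: 3 × 491 = 1473
  S–H: 4 × 336 = 1344
  Σ(broken) = 2817 kJ
Bonds formed (products):
  O–H: 4 × 457 = 1828
  S=O: 4 × 536 = 2144
  Σ(formed) = 3972 kJ
ΔH = Σ(broken) − Σ(formed) = 2817 − 3972 = −1155 kJ

ΔH ≈ −1155 kJ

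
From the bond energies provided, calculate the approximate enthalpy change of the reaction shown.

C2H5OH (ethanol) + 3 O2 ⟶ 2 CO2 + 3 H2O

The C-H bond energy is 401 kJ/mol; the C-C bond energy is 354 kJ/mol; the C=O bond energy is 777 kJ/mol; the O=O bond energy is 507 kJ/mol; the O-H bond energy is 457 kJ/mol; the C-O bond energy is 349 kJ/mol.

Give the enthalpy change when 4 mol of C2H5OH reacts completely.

ΔH = −4656 kJ

Bonds broken (reactants):
  C-C: 1 × 354 = 354
  C-H: 5 × 401 = 2005
  C-O: 1 × 349 = 349
  O-H: 1 × 457 = 457
  O=O: 3 × 507 = 1521
  Σ(broken) = 4686 kJ
Bonds formed (products):
  C=O: 4 × 777 = 3108
  O-H: 6 × 457 = 2742
  Σ(formed) = 5850 kJ
ΔH = Σ(broken) − Σ(formed) = 4686 − 5850 = −1164 kJ
For 4× the reaction as written: 4 × (−1164) = −4656 kJ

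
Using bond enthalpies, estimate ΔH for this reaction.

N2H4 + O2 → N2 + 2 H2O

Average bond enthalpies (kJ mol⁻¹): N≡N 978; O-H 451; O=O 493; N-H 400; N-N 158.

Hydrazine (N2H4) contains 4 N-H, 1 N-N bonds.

ΔH ≈ −531 kJ

Bonds broken (reactants):
  N-H: 4 × 400 = 1600
  N-N: 1 × 158 = 158
  O=O: 1 × 493 = 493
  Σ(broken) = 2251 kJ
Bonds formed (products):
  N≡N: 1 × 978 = 978
  O-H: 4 × 451 = 1804
  Σ(formed) = 2782 kJ
ΔH = Σ(broken) − Σ(formed) = 2251 − 2782 = −531 kJ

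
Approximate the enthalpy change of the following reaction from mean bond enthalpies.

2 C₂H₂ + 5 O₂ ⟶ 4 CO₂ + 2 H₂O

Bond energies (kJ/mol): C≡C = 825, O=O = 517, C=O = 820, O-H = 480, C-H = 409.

ΔH ≈ −2609 kJ

Bonds broken (reactants):
  C≡C: 2 × 825 = 1650
  C-H: 4 × 409 = 1636
  O=O: 5 × 517 = 2585
  Σ(broken) = 5871 kJ
Bonds formed (products):
  C=O: 8 × 820 = 6560
  O-H: 4 × 480 = 1920
  Σ(formed) = 8480 kJ
ΔH = Σ(broken) − Σ(formed) = 5871 − 8480 = −2609 kJ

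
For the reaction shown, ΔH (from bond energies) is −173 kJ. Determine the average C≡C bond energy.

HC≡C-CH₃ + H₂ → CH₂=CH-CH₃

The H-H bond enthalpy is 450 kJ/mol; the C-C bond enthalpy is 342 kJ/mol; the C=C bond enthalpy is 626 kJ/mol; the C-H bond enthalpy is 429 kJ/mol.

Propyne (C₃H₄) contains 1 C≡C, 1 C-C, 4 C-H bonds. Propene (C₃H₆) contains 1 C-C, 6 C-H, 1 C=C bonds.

Let D be the C≡C bond energy.
Σ(broken) = 1×D + 1×342 + 4×429 + 1×450 = 2508 + D
Σ(formed) = 1×342 + 6×429 + 1×626 = 3542
ΔH = Σ(broken) − Σ(formed) = (2508 + D) − (3542) = −1034 + D
Setting this equal to −173 kJ gives D = 861 kJ/mol.

D(C≡C) ≈ 861 kJ/mol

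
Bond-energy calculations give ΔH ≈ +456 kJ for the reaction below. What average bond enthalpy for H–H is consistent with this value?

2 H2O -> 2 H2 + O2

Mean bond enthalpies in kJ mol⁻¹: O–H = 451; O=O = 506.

D(H–H) ≈ 421 kJ/mol

Let D be the H–H bond energy.
Σ(broken) = 4×451 = 1804
Σ(formed) = 2×D + 1×506 = 506 + 2D
ΔH = Σ(broken) − Σ(formed) = (1804) − (506 + 2D) = +1298 − 2D
Setting this equal to +456 kJ gives 2D = 842, so D = 421 kJ/mol.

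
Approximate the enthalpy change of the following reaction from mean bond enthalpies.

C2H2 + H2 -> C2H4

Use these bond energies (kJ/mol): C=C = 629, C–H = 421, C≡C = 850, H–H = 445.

Bonds broken (reactants):
  C≡C: 1 × 850 = 850
  C–H: 2 × 421 = 842
  H–H: 1 × 445 = 445
  Σ(broken) = 2137 kJ
Bonds formed (products):
  C–H: 4 × 421 = 1684
  C=C: 1 × 629 = 629
  Σ(formed) = 2313 kJ
ΔH = Σ(broken) − Σ(formed) = 2137 − 2313 = −176 kJ

ΔH ≈ −176 kJ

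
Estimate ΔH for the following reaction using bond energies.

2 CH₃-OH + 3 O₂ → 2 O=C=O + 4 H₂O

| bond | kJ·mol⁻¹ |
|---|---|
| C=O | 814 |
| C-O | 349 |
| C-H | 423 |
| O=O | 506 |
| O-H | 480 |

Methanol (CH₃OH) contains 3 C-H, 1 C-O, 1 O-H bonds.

ΔH ≈ −1382 kJ

Bonds broken (reactants):
  C-H: 6 × 423 = 2538
  C-O: 2 × 349 = 698
  O-H: 2 × 480 = 960
  O=O: 3 × 506 = 1518
  Σ(broken) = 5714 kJ
Bonds formed (products):
  C=O: 4 × 814 = 3256
  O-H: 8 × 480 = 3840
  Σ(formed) = 7096 kJ
ΔH = Σ(broken) − Σ(formed) = 5714 − 7096 = −1382 kJ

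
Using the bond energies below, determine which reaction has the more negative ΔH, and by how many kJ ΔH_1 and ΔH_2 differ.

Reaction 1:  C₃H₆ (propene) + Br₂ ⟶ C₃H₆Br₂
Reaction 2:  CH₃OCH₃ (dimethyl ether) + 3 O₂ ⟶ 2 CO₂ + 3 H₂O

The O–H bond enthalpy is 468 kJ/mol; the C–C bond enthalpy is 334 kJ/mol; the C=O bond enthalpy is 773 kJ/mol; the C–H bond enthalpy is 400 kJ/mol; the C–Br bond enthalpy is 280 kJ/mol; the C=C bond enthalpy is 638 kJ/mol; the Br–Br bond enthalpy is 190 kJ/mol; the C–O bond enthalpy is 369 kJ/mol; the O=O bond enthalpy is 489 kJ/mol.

Reaction 1:
  Bonds broken (reactants):
    Br–Br: 1 × 190 = 190
    C–C: 1 × 334 = 334
    C–H: 6 × 400 = 2400
    C=C: 1 × 638 = 638
    Σ(broken) = 3562 kJ
  Bonds formed (products):
    C–Br: 2 × 280 = 560
    C–C: 2 × 334 = 668
    C–H: 6 × 400 = 2400
    Σ(formed) = 3628 kJ
  ΔH_1 = 3562 − 3628 = −66 kJ
Reaction 2:
  Bonds broken (reactants):
    C–H: 6 × 400 = 2400
    C–O: 2 × 369 = 738
    O=O: 3 × 489 = 1467
    Σ(broken) = 4605 kJ
  Bonds formed (products):
    C=O: 4 × 773 = 3092
    O–H: 6 × 468 = 2808
    Σ(formed) = 5900 kJ
  ΔH_2 = 4605 − 5900 = −1295 kJ
ΔH_1 − ΔH_2 = +1229 kJ, so reaction 2 has the more negative ΔH; |ΔH_1 − ΔH_2| = 1229 kJ.

Reaction 2, by 1229 kJ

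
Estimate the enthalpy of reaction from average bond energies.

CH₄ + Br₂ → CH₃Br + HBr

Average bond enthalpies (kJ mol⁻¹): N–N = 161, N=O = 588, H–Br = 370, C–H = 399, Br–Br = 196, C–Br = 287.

Bonds broken (reactants):
  Br–Br: 1 × 196 = 196
  C–H: 4 × 399 = 1596
  Σ(broken) = 1792 kJ
Bonds formed (products):
  C–Br: 1 × 287 = 287
  C–H: 3 × 399 = 1197
  H–Br: 1 × 370 = 370
  Σ(formed) = 1854 kJ
ΔH = Σ(broken) − Σ(formed) = 1792 − 1854 = −62 kJ

ΔH ≈ −62 kJ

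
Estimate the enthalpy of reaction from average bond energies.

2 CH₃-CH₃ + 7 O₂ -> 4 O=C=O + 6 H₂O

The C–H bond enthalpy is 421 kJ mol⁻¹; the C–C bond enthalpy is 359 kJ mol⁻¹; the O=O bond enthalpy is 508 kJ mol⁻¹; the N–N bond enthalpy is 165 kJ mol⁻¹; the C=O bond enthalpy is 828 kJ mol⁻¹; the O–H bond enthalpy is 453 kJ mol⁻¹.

ΔH ≈ −2734 kJ

Bonds broken (reactants):
  C–C: 2 × 359 = 718
  C–H: 12 × 421 = 5052
  O=O: 7 × 508 = 3556
  Σ(broken) = 9326 kJ
Bonds formed (products):
  C=O: 8 × 828 = 6624
  O–H: 12 × 453 = 5436
  Σ(formed) = 12060 kJ
ΔH = Σ(broken) − Σ(formed) = 9326 − 12060 = −2734 kJ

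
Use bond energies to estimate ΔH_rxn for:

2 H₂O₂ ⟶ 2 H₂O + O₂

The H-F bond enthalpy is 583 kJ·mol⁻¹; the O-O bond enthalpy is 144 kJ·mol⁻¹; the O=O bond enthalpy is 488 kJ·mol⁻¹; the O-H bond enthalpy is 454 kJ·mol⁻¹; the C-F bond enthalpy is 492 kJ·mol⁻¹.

Bonds broken (reactants):
  O-H: 4 × 454 = 1816
  O-O: 2 × 144 = 288
  Σ(broken) = 2104 kJ
Bonds formed (products):
  O-H: 4 × 454 = 1816
  O=O: 1 × 488 = 488
  Σ(formed) = 2304 kJ
ΔH = Σ(broken) − Σ(formed) = 2104 − 2304 = −200 kJ

ΔH ≈ −200 kJ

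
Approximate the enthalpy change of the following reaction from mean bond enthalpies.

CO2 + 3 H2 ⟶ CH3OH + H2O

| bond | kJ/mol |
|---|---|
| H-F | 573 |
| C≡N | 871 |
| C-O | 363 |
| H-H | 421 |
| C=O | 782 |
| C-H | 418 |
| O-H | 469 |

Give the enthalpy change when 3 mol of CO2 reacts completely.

ΔH = −591 kJ

Bonds broken (reactants):
  C=O: 2 × 782 = 1564
  H-H: 3 × 421 = 1263
  Σ(broken) = 2827 kJ
Bonds formed (products):
  C-H: 3 × 418 = 1254
  C-O: 1 × 363 = 363
  O-H: 3 × 469 = 1407
  Σ(formed) = 3024 kJ
ΔH = Σ(broken) − Σ(formed) = 2827 − 3024 = −197 kJ
For 3× the reaction as written: 3 × (−197) = −591 kJ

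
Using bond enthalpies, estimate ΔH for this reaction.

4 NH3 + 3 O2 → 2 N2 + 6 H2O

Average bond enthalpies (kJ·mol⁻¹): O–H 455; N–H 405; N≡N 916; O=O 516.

ΔH ≈ −884 kJ

Bonds broken (reactants):
  N–H: 12 × 405 = 4860
  O=O: 3 × 516 = 1548
  Σ(broken) = 6408 kJ
Bonds formed (products):
  N≡N: 2 × 916 = 1832
  O–H: 12 × 455 = 5460
  Σ(formed) = 7292 kJ
ΔH = Σ(broken) − Σ(formed) = 6408 − 7292 = −884 kJ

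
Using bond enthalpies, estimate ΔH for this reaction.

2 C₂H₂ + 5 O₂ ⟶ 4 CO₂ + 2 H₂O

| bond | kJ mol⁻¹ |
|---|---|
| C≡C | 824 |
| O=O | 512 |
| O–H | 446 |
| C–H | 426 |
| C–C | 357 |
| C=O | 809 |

ΔH ≈ −2344 kJ

Bonds broken (reactants):
  C≡C: 2 × 824 = 1648
  C–H: 4 × 426 = 1704
  O=O: 5 × 512 = 2560
  Σ(broken) = 5912 kJ
Bonds formed (products):
  C=O: 8 × 809 = 6472
  O–H: 4 × 446 = 1784
  Σ(formed) = 8256 kJ
ΔH = Σ(broken) − Σ(formed) = 5912 − 8256 = −2344 kJ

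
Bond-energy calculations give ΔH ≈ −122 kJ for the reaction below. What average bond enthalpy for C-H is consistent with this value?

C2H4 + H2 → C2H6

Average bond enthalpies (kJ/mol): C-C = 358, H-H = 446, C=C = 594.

Let D be the C-H bond energy.
Σ(broken) = 4×D + 1×594 + 1×446 = 1040 + 4D
Σ(formed) = 1×358 + 6×D = 358 + 6D
ΔH = Σ(broken) − Σ(formed) = (1040 + 4D) − (358 + 6D) = +682 − 2D
Setting this equal to −122 kJ gives 2D = 804, so D = 402 kJ/mol.

D(C-H) ≈ 402 kJ/mol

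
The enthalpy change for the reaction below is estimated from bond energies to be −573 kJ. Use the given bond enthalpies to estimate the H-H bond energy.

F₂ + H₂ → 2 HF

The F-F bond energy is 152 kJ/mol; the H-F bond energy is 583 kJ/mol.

Let D be the H-H bond energy.
Σ(broken) = 1×152 + 1×D = 152 + D
Σ(formed) = 2×583 = 1166
ΔH = Σ(broken) − Σ(formed) = (152 + D) − (1166) = −1014 + D
Setting this equal to −573 kJ gives D = 441 kJ/mol.

D(H-H) ≈ 441 kJ/mol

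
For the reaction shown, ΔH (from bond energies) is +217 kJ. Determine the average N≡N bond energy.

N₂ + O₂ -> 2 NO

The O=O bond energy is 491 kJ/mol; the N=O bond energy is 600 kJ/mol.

Let D be the N≡N bond energy.
Σ(broken) = 1×D + 1×491 = 491 + D
Σ(formed) = 2×600 = 1200
ΔH = Σ(broken) − Σ(formed) = (491 + D) − (1200) = −709 + D
Setting this equal to +217 kJ gives D = 926 kJ/mol.

D(N≡N) ≈ 926 kJ/mol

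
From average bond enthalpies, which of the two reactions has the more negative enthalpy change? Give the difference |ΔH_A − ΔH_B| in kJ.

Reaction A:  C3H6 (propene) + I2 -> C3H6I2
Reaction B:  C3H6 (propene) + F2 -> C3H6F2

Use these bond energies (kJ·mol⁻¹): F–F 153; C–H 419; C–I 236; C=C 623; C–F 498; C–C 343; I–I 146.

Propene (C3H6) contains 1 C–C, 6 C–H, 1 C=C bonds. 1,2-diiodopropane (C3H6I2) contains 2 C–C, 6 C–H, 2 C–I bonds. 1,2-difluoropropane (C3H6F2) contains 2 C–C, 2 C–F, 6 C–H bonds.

Reaction B, by 517 kJ

Reaction A:
  Bonds broken (reactants):
    C–C: 1 × 343 = 343
    C–H: 6 × 419 = 2514
    C=C: 1 × 623 = 623
    I–I: 1 × 146 = 146
    Σ(broken) = 3626 kJ
  Bonds formed (products):
    C–C: 2 × 343 = 686
    C–H: 6 × 419 = 2514
    C–I: 2 × 236 = 472
    Σ(formed) = 3672 kJ
  ΔH_A = 3626 − 3672 = −46 kJ
Reaction B:
  Bonds broken (reactants):
    C–C: 1 × 343 = 343
    C–H: 6 × 419 = 2514
    C=C: 1 × 623 = 623
    F–F: 1 × 153 = 153
    Σ(broken) = 3633 kJ
  Bonds formed (products):
    C–C: 2 × 343 = 686
    C–F: 2 × 498 = 996
    C–H: 6 × 419 = 2514
    Σ(formed) = 4196 kJ
  ΔH_B = 3633 − 4196 = −563 kJ
ΔH_A − ΔH_B = +517 kJ, so reaction B has the more negative ΔH; |ΔH_A − ΔH_B| = 517 kJ.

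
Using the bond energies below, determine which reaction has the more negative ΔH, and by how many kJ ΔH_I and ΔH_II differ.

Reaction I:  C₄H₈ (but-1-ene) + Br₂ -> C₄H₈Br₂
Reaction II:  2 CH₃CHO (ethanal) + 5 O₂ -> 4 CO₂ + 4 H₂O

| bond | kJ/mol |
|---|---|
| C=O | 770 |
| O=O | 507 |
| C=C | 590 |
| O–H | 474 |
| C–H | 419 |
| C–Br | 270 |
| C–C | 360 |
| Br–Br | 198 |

Reaction I:
  Bonds broken (reactants):
    Br–Br: 1 × 198 = 198
    C–C: 2 × 360 = 720
    C–H: 8 × 419 = 3352
    C=C: 1 × 590 = 590
    Σ(broken) = 4860 kJ
  Bonds formed (products):
    C–Br: 2 × 270 = 540
    C–C: 3 × 360 = 1080
    C–H: 8 × 419 = 3352
    Σ(formed) = 4972 kJ
  ΔH_I = 4860 − 4972 = −112 kJ
Reaction II:
  Bonds broken (reactants):
    C–C: 2 × 360 = 720
    C–H: 8 × 419 = 3352
    C=O: 2 × 770 = 1540
    O=O: 5 × 507 = 2535
    Σ(broken) = 8147 kJ
  Bonds formed (products):
    C=O: 8 × 770 = 6160
    O–H: 8 × 474 = 3792
    Σ(formed) = 9952 kJ
  ΔH_II = 8147 − 9952 = −1805 kJ
ΔH_I − ΔH_II = +1693 kJ, so reaction II has the more negative ΔH; |ΔH_I − ΔH_II| = 1693 kJ.

Reaction II, by 1693 kJ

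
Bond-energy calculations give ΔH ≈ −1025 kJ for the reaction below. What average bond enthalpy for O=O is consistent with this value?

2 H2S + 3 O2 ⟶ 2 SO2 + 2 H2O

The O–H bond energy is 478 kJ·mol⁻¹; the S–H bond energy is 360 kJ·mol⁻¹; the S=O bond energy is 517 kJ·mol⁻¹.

D(O=O) ≈ 505 kJ/mol

Let D be the O=O bond energy.
Σ(broken) = 3×D + 4×360 = 1440 + 3D
Σ(formed) = 4×478 + 4×517 = 3980
ΔH = Σ(broken) − Σ(formed) = (1440 + 3D) − (3980) = −2540 + 3D
Setting this equal to −1025 kJ gives 3D = 1515, so D = 505 kJ/mol.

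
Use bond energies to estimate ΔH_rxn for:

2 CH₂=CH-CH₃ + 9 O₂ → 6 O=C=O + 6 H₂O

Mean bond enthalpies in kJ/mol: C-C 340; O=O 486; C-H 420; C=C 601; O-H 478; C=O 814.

ΔH ≈ −4208 kJ

Bonds broken (reactants):
  C-C: 2 × 340 = 680
  C-H: 12 × 420 = 5040
  C=C: 2 × 601 = 1202
  O=O: 9 × 486 = 4374
  Σ(broken) = 11296 kJ
Bonds formed (products):
  C=O: 12 × 814 = 9768
  O-H: 12 × 478 = 5736
  Σ(formed) = 15504 kJ
ΔH = Σ(broken) − Σ(formed) = 11296 − 15504 = −4208 kJ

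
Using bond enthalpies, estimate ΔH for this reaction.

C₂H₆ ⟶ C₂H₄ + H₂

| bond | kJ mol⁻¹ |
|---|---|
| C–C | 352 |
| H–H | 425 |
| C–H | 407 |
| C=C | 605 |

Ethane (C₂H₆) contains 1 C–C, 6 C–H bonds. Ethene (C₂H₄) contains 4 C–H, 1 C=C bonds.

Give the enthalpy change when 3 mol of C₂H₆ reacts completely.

Bonds broken (reactants):
  C–C: 1 × 352 = 352
  C–H: 6 × 407 = 2442
  Σ(broken) = 2794 kJ
Bonds formed (products):
  C–H: 4 × 407 = 1628
  C=C: 1 × 605 = 605
  H–H: 1 × 425 = 425
  Σ(formed) = 2658 kJ
ΔH = Σ(broken) − Σ(formed) = 2794 − 2658 = +136 kJ
For 3× the reaction as written: 3 × (+136) = +408 kJ

ΔH = +408 kJ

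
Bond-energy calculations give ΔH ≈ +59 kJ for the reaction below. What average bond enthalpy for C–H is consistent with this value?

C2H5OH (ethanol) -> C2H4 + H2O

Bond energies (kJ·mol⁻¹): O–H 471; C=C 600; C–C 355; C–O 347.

Let D be the C–H bond energy.
Σ(broken) = 1×355 + 5×D + 1×347 + 1×471 = 1173 + 5D
Σ(formed) = 4×D + 1×600 + 2×471 = 1542 + 4D
ΔH = Σ(broken) − Σ(formed) = (1173 + 5D) − (1542 + 4D) = −369 + D
Setting this equal to +59 kJ gives D = 428 kJ/mol.

D(C–H) ≈ 428 kJ/mol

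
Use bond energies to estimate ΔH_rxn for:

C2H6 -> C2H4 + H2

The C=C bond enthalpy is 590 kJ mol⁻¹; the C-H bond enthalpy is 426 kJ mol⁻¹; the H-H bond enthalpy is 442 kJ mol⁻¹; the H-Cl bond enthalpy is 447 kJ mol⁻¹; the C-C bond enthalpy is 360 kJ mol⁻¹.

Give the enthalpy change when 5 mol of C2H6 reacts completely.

Bonds broken (reactants):
  C-C: 1 × 360 = 360
  C-H: 6 × 426 = 2556
  Σ(broken) = 2916 kJ
Bonds formed (products):
  C-H: 4 × 426 = 1704
  C=C: 1 × 590 = 590
  H-H: 1 × 442 = 442
  Σ(formed) = 2736 kJ
ΔH = Σ(broken) − Σ(formed) = 2916 − 2736 = +180 kJ
For 5× the reaction as written: 5 × (+180) = +900 kJ

ΔH = +900 kJ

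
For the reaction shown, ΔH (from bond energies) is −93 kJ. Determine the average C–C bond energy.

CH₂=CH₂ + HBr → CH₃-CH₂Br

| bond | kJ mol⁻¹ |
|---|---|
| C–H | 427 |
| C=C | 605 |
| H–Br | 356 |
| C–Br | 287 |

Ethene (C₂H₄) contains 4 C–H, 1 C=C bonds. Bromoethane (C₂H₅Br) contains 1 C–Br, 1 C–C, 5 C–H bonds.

Let D be the C–C bond energy.
Σ(broken) = 4×427 + 1×605 + 1×356 = 2669
Σ(formed) = 1×287 + 1×D + 5×427 = 2422 + D
ΔH = Σ(broken) − Σ(formed) = (2669) − (2422 + D) = +247 − D
Setting this equal to −93 kJ gives D = 340 kJ/mol.

D(C–C) ≈ 340 kJ/mol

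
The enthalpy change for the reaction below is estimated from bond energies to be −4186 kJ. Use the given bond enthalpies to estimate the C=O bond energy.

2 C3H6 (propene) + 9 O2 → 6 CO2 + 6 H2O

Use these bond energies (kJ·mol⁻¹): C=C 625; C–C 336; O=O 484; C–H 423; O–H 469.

Let D be the C=O bond energy.
Σ(broken) = 2×336 + 12×423 + 2×625 + 9×484 = 11354
Σ(formed) = 12×D + 12×469 = 5628 + 12D
ΔH = Σ(broken) − Σ(formed) = (11354) − (5628 + 12D) = +5726 − 12D
Setting this equal to −4186 kJ gives 12D = 9912, so D = 826 kJ/mol.

D(C=O) ≈ 826 kJ/mol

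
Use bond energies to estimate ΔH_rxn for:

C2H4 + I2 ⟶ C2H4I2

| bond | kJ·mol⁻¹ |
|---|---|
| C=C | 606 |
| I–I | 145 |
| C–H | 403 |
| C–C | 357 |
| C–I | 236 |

Bonds broken (reactants):
  C–H: 4 × 403 = 1612
  C=C: 1 × 606 = 606
  I–I: 1 × 145 = 145
  Σ(broken) = 2363 kJ
Bonds formed (products):
  C–C: 1 × 357 = 357
  C–H: 4 × 403 = 1612
  C–I: 2 × 236 = 472
  Σ(formed) = 2441 kJ
ΔH = Σ(broken) − Σ(formed) = 2363 − 2441 = −78 kJ

ΔH ≈ −78 kJ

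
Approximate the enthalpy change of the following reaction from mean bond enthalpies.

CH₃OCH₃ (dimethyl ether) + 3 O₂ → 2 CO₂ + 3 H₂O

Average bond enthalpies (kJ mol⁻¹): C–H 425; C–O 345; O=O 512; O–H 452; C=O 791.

Bonds broken (reactants):
  C–H: 6 × 425 = 2550
  C–O: 2 × 345 = 690
  O=O: 3 × 512 = 1536
  Σ(broken) = 4776 kJ
Bonds formed (products):
  C=O: 4 × 791 = 3164
  O–H: 6 × 452 = 2712
  Σ(formed) = 5876 kJ
ΔH = Σ(broken) − Σ(formed) = 4776 − 5876 = −1100 kJ

ΔH ≈ −1100 kJ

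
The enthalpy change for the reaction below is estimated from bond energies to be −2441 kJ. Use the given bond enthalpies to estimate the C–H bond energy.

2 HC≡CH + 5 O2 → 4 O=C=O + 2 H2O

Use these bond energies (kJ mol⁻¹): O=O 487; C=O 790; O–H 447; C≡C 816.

Let D be the C–H bond energy.
Σ(broken) = 2×816 + 4×D + 5×487 = 4067 + 4D
Σ(formed) = 8×790 + 4×447 = 8108
ΔH = Σ(broken) − Σ(formed) = (4067 + 4D) − (8108) = −4041 + 4D
Setting this equal to −2441 kJ gives 4D = 1600, so D = 400 kJ/mol.

D(C–H) ≈ 400 kJ/mol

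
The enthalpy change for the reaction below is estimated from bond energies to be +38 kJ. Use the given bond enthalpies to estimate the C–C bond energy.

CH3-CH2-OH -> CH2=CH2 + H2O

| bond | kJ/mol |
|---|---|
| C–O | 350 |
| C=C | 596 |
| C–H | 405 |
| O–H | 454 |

Let D be the C–C bond energy.
Σ(broken) = 1×D + 5×405 + 1×350 + 1×454 = 2829 + D
Σ(formed) = 4×405 + 1×596 + 2×454 = 3124
ΔH = Σ(broken) − Σ(formed) = (2829 + D) − (3124) = −295 + D
Setting this equal to +38 kJ gives D = 333 kJ/mol.

D(C–C) ≈ 333 kJ/mol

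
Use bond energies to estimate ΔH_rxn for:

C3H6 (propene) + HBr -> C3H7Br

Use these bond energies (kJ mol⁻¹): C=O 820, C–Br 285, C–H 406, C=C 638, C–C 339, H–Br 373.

ΔH ≈ −19 kJ

Bonds broken (reactants):
  C–C: 1 × 339 = 339
  C–H: 6 × 406 = 2436
  C=C: 1 × 638 = 638
  H–Br: 1 × 373 = 373
  Σ(broken) = 3786 kJ
Bonds formed (products):
  C–Br: 1 × 285 = 285
  C–C: 2 × 339 = 678
  C–H: 7 × 406 = 2842
  Σ(formed) = 3805 kJ
ΔH = Σ(broken) − Σ(formed) = 3786 − 3805 = −19 kJ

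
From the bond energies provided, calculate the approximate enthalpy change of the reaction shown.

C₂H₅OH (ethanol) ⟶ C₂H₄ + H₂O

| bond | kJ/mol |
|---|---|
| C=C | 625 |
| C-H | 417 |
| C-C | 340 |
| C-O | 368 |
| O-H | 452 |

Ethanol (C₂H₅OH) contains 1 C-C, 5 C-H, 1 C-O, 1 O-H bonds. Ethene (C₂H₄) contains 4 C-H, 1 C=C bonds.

ΔH ≈ +48 kJ

Bonds broken (reactants):
  C-C: 1 × 340 = 340
  C-H: 5 × 417 = 2085
  C-O: 1 × 368 = 368
  O-H: 1 × 452 = 452
  Σ(broken) = 3245 kJ
Bonds formed (products):
  C-H: 4 × 417 = 1668
  C=C: 1 × 625 = 625
  O-H: 2 × 452 = 904
  Σ(formed) = 3197 kJ
ΔH = Σ(broken) − Σ(formed) = 3245 − 3197 = +48 kJ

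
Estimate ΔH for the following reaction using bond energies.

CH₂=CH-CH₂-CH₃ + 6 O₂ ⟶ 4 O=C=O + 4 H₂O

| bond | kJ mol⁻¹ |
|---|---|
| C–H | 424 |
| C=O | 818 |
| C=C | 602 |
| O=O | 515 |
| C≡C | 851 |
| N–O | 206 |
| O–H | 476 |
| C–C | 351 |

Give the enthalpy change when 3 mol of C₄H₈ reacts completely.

ΔH = −7698 kJ

Bonds broken (reactants):
  C–C: 2 × 351 = 702
  C–H: 8 × 424 = 3392
  C=C: 1 × 602 = 602
  O=O: 6 × 515 = 3090
  Σ(broken) = 7786 kJ
Bonds formed (products):
  C=O: 8 × 818 = 6544
  O–H: 8 × 476 = 3808
  Σ(formed) = 10352 kJ
ΔH = Σ(broken) − Σ(formed) = 7786 − 10352 = −2566 kJ
For 3× the reaction as written: 3 × (−2566) = −7698 kJ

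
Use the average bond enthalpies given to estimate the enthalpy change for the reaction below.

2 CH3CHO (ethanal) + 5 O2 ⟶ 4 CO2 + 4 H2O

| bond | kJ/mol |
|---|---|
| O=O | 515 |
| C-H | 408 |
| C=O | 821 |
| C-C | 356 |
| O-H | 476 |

ΔH ≈ −2183 kJ

Bonds broken (reactants):
  C-C: 2 × 356 = 712
  C-H: 8 × 408 = 3264
  C=O: 2 × 821 = 1642
  O=O: 5 × 515 = 2575
  Σ(broken) = 8193 kJ
Bonds formed (products):
  C=O: 8 × 821 = 6568
  O-H: 8 × 476 = 3808
  Σ(formed) = 10376 kJ
ΔH = Σ(broken) − Σ(formed) = 8193 − 10376 = −2183 kJ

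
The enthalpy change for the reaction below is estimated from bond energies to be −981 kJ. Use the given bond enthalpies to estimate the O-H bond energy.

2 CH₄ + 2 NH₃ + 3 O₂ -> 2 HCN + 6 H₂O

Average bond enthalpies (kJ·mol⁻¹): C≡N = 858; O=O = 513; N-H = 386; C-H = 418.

D(O-H) ≈ 469 kJ/mol

Let D be the O-H bond energy.
Σ(broken) = 8×418 + 6×386 + 3×513 = 7199
Σ(formed) = 2×858 + 2×418 + 12×D = 2552 + 12D
ΔH = Σ(broken) − Σ(formed) = (7199) − (2552 + 12D) = +4647 − 12D
Setting this equal to −981 kJ gives 12D = 5628, so D = 469 kJ/mol.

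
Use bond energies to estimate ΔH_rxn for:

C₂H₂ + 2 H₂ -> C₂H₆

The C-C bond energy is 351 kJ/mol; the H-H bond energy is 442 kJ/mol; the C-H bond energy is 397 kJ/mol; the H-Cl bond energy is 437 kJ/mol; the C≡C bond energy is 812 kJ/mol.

ΔH ≈ −243 kJ

Bonds broken (reactants):
  C≡C: 1 × 812 = 812
  C-H: 2 × 397 = 794
  H-H: 2 × 442 = 884
  Σ(broken) = 2490 kJ
Bonds formed (products):
  C-C: 1 × 351 = 351
  C-H: 6 × 397 = 2382
  Σ(formed) = 2733 kJ
ΔH = Σ(broken) − Σ(formed) = 2490 − 2733 = −243 kJ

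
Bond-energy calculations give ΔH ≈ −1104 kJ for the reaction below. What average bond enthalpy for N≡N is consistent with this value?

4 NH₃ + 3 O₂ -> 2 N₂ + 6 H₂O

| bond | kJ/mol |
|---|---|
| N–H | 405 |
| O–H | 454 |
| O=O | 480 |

D(N≡N) ≈ 978 kJ/mol

Let D be the N≡N bond energy.
Σ(broken) = 12×405 + 3×480 = 6300
Σ(formed) = 2×D + 12×454 = 5448 + 2D
ΔH = Σ(broken) − Σ(formed) = (6300) − (5448 + 2D) = +852 − 2D
Setting this equal to −1104 kJ gives 2D = 1956, so D = 978 kJ/mol.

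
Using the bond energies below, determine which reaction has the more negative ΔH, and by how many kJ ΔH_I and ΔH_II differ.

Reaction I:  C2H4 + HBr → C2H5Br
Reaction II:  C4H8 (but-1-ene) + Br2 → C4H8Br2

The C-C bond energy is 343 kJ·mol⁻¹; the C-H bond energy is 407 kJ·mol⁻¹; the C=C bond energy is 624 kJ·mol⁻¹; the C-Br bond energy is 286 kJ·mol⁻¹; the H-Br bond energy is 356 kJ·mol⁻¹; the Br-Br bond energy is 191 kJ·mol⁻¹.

Reaction II, by 44 kJ

Reaction I:
  Bonds broken (reactants):
    C-H: 4 × 407 = 1628
    C=C: 1 × 624 = 624
    H-Br: 1 × 356 = 356
    Σ(broken) = 2608 kJ
  Bonds formed (products):
    C-Br: 1 × 286 = 286
    C-C: 1 × 343 = 343
    C-H: 5 × 407 = 2035
    Σ(formed) = 2664 kJ
  ΔH_I = 2608 − 2664 = −56 kJ
Reaction II:
  Bonds broken (reactants):
    Br-Br: 1 × 191 = 191
    C-C: 2 × 343 = 686
    C-H: 8 × 407 = 3256
    C=C: 1 × 624 = 624
    Σ(broken) = 4757 kJ
  Bonds formed (products):
    C-Br: 2 × 286 = 572
    C-C: 3 × 343 = 1029
    C-H: 8 × 407 = 3256
    Σ(formed) = 4857 kJ
  ΔH_II = 4757 − 4857 = −100 kJ
ΔH_I − ΔH_II = +44 kJ, so reaction II has the more negative ΔH; |ΔH_I − ΔH_II| = 44 kJ.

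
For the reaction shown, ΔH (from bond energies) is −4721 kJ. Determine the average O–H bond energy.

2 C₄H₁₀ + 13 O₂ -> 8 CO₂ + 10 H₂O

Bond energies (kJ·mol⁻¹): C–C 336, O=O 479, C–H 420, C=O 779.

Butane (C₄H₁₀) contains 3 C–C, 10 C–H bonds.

D(O–H) ≈ 445 kJ/mol

Let D be the O–H bond energy.
Σ(broken) = 6×336 + 20×420 + 13×479 = 16643
Σ(formed) = 16×779 + 20×D = 12464 + 20D
ΔH = Σ(broken) − Σ(formed) = (16643) − (12464 + 20D) = +4179 − 20D
Setting this equal to −4721 kJ gives 20D = 8900, so D = 445 kJ/mol.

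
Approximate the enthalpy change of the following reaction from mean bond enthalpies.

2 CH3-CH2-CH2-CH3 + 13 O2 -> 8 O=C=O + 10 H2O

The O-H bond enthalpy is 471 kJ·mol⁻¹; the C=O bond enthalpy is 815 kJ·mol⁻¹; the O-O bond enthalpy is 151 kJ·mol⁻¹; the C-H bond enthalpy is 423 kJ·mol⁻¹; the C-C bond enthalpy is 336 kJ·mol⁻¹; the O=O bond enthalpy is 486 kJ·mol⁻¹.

Bonds broken (reactants):
  C-C: 6 × 336 = 2016
  C-H: 20 × 423 = 8460
  O=O: 13 × 486 = 6318
  Σ(broken) = 16794 kJ
Bonds formed (products):
  C=O: 16 × 815 = 13040
  O-H: 20 × 471 = 9420
  Σ(formed) = 22460 kJ
ΔH = Σ(broken) − Σ(formed) = 16794 − 22460 = −5666 kJ

ΔH ≈ −5666 kJ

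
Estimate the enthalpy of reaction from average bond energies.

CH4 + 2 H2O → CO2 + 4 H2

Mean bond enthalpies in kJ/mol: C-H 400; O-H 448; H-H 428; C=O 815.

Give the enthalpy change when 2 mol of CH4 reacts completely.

ΔH = +100 kJ

Bonds broken (reactants):
  C-H: 4 × 400 = 1600
  O-H: 4 × 448 = 1792
  Σ(broken) = 3392 kJ
Bonds formed (products):
  C=O: 2 × 815 = 1630
  H-H: 4 × 428 = 1712
  Σ(formed) = 3342 kJ
ΔH = Σ(broken) − Σ(formed) = 3392 − 3342 = +50 kJ
For 2× the reaction as written: 2 × (+50) = +100 kJ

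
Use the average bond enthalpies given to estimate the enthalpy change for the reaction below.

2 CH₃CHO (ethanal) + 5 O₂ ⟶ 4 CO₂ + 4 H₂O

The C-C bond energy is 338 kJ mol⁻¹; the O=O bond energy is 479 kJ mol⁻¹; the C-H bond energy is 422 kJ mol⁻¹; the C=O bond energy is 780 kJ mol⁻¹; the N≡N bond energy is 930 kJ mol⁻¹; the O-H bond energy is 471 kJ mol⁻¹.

Bonds broken (reactants):
  C-C: 2 × 338 = 676
  C-H: 8 × 422 = 3376
  C=O: 2 × 780 = 1560
  O=O: 5 × 479 = 2395
  Σ(broken) = 8007 kJ
Bonds formed (products):
  C=O: 8 × 780 = 6240
  O-H: 8 × 471 = 3768
  Σ(formed) = 10008 kJ
ΔH = Σ(broken) − Σ(formed) = 8007 − 10008 = −2001 kJ

ΔH ≈ −2001 kJ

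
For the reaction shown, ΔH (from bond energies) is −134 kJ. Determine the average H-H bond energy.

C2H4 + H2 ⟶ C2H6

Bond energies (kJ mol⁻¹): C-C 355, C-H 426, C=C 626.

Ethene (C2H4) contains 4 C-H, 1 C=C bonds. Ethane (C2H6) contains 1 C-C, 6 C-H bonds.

D(H-H) ≈ 447 kJ/mol

Let D be the H-H bond energy.
Σ(broken) = 4×426 + 1×626 + 1×D = 2330 + D
Σ(formed) = 1×355 + 6×426 = 2911
ΔH = Σ(broken) − Σ(formed) = (2330 + D) − (2911) = −581 + D
Setting this equal to −134 kJ gives D = 447 kJ/mol.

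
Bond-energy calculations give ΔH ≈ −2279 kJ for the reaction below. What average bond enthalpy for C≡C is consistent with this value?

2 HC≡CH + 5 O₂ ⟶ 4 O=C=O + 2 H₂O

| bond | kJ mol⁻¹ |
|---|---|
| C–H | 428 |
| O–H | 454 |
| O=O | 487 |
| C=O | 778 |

D(C≡C) ≈ 807 kJ/mol

Let D be the C≡C bond energy.
Σ(broken) = 2×D + 4×428 + 5×487 = 4147 + 2D
Σ(formed) = 8×778 + 4×454 = 8040
ΔH = Σ(broken) − Σ(formed) = (4147 + 2D) − (8040) = −3893 + 2D
Setting this equal to −2279 kJ gives 2D = 1614, so D = 807 kJ/mol.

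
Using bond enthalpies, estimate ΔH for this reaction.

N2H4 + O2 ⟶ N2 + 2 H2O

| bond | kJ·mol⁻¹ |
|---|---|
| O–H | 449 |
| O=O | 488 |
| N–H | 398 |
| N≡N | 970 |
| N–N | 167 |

ΔH ≈ −519 kJ

Bonds broken (reactants):
  N–H: 4 × 398 = 1592
  N–N: 1 × 167 = 167
  O=O: 1 × 488 = 488
  Σ(broken) = 2247 kJ
Bonds formed (products):
  N≡N: 1 × 970 = 970
  O–H: 4 × 449 = 1796
  Σ(formed) = 2766 kJ
ΔH = Σ(broken) − Σ(formed) = 2247 − 2766 = −519 kJ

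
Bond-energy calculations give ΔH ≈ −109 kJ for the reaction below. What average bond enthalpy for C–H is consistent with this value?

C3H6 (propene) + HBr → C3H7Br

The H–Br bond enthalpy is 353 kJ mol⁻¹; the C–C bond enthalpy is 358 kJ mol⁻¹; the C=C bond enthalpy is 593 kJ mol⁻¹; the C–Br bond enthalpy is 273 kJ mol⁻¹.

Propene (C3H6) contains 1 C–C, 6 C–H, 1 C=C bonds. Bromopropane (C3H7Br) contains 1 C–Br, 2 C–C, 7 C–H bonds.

Let D be the C–H bond energy.
Σ(broken) = 1×358 + 6×D + 1×593 + 1×353 = 1304 + 6D
Σ(formed) = 1×273 + 2×358 + 7×D = 989 + 7D
ΔH = Σ(broken) − Σ(formed) = (1304 + 6D) − (989 + 7D) = +315 − D
Setting this equal to −109 kJ gives D = 424 kJ/mol.

D(C–H) ≈ 424 kJ/mol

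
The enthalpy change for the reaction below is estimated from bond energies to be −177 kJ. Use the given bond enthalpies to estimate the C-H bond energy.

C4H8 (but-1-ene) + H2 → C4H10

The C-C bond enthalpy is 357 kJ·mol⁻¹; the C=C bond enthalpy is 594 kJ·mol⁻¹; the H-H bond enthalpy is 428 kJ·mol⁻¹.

D(C-H) ≈ 421 kJ/mol

Let D be the C-H bond energy.
Σ(broken) = 2×357 + 8×D + 1×594 + 1×428 = 1736 + 8D
Σ(formed) = 3×357 + 10×D = 1071 + 10D
ΔH = Σ(broken) − Σ(formed) = (1736 + 8D) − (1071 + 10D) = +665 − 2D
Setting this equal to −177 kJ gives 2D = 842, so D = 421 kJ/mol.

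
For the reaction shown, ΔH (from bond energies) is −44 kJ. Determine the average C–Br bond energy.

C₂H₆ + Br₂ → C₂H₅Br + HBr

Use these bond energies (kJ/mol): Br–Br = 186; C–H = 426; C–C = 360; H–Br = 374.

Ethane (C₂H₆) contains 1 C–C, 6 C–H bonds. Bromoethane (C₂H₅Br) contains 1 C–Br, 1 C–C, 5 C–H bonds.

Let D be the C–Br bond energy.
Σ(broken) = 1×186 + 1×360 + 6×426 = 3102
Σ(formed) = 1×D + 1×360 + 5×426 + 1×374 = 2864 + D
ΔH = Σ(broken) − Σ(formed) = (3102) − (2864 + D) = +238 − D
Setting this equal to −44 kJ gives D = 282 kJ/mol.

D(C–Br) ≈ 282 kJ/mol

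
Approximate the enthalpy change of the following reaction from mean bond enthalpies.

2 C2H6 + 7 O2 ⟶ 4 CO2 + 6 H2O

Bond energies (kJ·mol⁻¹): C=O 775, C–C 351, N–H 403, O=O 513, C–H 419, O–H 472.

ΔH ≈ −2543 kJ

Bonds broken (reactants):
  C–C: 2 × 351 = 702
  C–H: 12 × 419 = 5028
  O=O: 7 × 513 = 3591
  Σ(broken) = 9321 kJ
Bonds formed (products):
  C=O: 8 × 775 = 6200
  O–H: 12 × 472 = 5664
  Σ(formed) = 11864 kJ
ΔH = Σ(broken) − Σ(formed) = 9321 − 11864 = −2543 kJ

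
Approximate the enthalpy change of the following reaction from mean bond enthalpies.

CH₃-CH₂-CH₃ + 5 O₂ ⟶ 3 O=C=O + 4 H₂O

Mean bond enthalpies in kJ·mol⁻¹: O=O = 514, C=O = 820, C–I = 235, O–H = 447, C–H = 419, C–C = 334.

ΔH ≈ −1906 kJ

Bonds broken (reactants):
  C–C: 2 × 334 = 668
  C–H: 8 × 419 = 3352
  O=O: 5 × 514 = 2570
  Σ(broken) = 6590 kJ
Bonds formed (products):
  C=O: 6 × 820 = 4920
  O–H: 8 × 447 = 3576
  Σ(formed) = 8496 kJ
ΔH = Σ(broken) − Σ(formed) = 6590 − 8496 = −1906 kJ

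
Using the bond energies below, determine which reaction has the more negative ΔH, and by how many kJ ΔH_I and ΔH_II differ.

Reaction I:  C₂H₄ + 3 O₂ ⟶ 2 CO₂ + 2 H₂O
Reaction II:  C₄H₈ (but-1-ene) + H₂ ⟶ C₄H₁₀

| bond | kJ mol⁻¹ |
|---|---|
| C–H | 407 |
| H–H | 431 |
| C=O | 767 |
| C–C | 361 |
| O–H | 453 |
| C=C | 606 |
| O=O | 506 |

Reaction I, by 990 kJ

Reaction I:
  Bonds broken (reactants):
    C–H: 4 × 407 = 1628
    C=C: 1 × 606 = 606
    O=O: 3 × 506 = 1518
    Σ(broken) = 3752 kJ
  Bonds formed (products):
    C=O: 4 × 767 = 3068
    O–H: 4 × 453 = 1812
    Σ(formed) = 4880 kJ
  ΔH_I = 3752 − 4880 = −1128 kJ
Reaction II:
  Bonds broken (reactants):
    C–C: 2 × 361 = 722
    C–H: 8 × 407 = 3256
    C=C: 1 × 606 = 606
    H–H: 1 × 431 = 431
    Σ(broken) = 5015 kJ
  Bonds formed (products):
    C–C: 3 × 361 = 1083
    C–H: 10 × 407 = 4070
    Σ(formed) = 5153 kJ
  ΔH_II = 5015 − 5153 = −138 kJ
ΔH_I − ΔH_II = −990 kJ, so reaction I has the more negative ΔH; |ΔH_I − ΔH_II| = 990 kJ.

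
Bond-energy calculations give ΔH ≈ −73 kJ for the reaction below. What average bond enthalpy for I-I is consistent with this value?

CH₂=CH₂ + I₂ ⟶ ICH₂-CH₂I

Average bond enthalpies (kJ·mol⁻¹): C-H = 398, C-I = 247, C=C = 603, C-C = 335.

Let D be the I-I bond energy.
Σ(broken) = 4×398 + 1×603 + 1×D = 2195 + D
Σ(formed) = 1×335 + 4×398 + 2×247 = 2421
ΔH = Σ(broken) − Σ(formed) = (2195 + D) − (2421) = −226 + D
Setting this equal to −73 kJ gives D = 153 kJ/mol.

D(I-I) ≈ 153 kJ/mol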